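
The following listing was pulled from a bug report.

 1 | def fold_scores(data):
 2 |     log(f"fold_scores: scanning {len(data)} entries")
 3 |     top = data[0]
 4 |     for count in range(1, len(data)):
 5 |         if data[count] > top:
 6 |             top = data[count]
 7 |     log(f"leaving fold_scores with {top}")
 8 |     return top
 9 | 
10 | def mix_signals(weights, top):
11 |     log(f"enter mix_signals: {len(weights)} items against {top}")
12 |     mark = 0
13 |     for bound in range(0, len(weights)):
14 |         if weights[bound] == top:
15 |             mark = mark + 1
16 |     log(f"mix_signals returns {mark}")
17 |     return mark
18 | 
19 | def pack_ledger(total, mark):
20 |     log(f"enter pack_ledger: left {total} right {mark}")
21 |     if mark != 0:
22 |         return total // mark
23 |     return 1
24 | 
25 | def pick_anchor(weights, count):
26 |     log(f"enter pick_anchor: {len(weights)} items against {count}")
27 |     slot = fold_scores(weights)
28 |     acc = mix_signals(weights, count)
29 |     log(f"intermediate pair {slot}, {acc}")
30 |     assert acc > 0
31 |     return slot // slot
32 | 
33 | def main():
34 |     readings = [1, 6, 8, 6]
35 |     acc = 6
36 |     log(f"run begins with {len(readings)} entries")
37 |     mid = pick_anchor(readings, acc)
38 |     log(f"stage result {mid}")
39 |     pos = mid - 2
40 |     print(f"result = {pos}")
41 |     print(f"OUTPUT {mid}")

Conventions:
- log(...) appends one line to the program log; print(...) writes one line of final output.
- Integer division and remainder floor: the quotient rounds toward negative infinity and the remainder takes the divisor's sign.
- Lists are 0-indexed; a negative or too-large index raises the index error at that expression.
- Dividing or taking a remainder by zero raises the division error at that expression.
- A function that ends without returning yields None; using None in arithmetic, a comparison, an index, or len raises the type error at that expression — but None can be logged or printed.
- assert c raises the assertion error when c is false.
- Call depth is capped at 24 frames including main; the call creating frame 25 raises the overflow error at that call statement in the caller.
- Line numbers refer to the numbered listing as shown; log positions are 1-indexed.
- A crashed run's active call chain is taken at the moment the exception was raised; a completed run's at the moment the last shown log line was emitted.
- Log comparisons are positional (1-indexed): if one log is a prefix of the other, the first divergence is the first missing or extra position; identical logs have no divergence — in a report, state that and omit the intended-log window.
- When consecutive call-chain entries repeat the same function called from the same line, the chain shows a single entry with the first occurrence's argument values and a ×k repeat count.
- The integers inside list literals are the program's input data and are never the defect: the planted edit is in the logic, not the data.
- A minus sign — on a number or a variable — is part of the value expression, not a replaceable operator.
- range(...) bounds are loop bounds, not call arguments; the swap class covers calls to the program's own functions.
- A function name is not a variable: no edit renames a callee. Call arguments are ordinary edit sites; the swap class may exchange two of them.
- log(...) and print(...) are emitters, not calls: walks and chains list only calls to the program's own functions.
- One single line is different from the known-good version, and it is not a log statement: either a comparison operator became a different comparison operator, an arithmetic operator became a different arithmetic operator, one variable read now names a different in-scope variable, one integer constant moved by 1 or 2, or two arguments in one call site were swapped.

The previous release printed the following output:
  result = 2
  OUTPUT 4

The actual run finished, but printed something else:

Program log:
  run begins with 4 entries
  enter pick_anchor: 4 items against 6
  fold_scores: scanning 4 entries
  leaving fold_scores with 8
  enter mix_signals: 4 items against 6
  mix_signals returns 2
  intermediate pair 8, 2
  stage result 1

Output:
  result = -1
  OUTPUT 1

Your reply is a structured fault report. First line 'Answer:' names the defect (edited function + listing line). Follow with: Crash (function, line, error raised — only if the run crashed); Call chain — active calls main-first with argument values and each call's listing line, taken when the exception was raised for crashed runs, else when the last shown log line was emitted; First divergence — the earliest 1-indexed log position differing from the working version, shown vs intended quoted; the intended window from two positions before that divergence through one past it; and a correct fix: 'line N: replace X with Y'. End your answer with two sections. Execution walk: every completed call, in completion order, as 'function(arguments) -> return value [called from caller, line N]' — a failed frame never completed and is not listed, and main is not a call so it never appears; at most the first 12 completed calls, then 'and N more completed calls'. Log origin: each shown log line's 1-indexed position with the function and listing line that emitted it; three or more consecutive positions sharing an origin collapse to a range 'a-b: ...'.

Answer: the defect is in pick_anchor at line 31.
Key fact: The earliest visible damage is log position 8 — 'stage result 1' rather than the intended 'stage result 4'.
Call chain: main.
First divergence: at position 8 the run shows 'stage result 1' where the working version logs 'stage result 4'.
Intended log window:
  6: mix_signals returns 2
  7: intermediate pair 8, 2
  8: stage result 4
Execution walk:
  fold_scores([1, 6, 8, 6]) -> 8  [called from pick_anchor, line 27]
  mix_signals([1, 6, 8, 6], 6) -> 2  [called from pick_anchor, line 28]
  pick_anchor([1, 6, 8, 6], 6) -> 1  [called from main, line 37]
Log line origins:
  1: logged in main at line 36
  2: logged in pick_anchor at line 26
  3: logged in fold_scores at line 2
  4: logged in fold_scores at line 7
  5: logged in mix_signals at line 11
  6: logged in mix_signals at line 16
  7: logged in pick_anchor at line 29
  8: logged in main at line 38
A correct fix: line 31: replace `slot // slot` with `slot // acc`.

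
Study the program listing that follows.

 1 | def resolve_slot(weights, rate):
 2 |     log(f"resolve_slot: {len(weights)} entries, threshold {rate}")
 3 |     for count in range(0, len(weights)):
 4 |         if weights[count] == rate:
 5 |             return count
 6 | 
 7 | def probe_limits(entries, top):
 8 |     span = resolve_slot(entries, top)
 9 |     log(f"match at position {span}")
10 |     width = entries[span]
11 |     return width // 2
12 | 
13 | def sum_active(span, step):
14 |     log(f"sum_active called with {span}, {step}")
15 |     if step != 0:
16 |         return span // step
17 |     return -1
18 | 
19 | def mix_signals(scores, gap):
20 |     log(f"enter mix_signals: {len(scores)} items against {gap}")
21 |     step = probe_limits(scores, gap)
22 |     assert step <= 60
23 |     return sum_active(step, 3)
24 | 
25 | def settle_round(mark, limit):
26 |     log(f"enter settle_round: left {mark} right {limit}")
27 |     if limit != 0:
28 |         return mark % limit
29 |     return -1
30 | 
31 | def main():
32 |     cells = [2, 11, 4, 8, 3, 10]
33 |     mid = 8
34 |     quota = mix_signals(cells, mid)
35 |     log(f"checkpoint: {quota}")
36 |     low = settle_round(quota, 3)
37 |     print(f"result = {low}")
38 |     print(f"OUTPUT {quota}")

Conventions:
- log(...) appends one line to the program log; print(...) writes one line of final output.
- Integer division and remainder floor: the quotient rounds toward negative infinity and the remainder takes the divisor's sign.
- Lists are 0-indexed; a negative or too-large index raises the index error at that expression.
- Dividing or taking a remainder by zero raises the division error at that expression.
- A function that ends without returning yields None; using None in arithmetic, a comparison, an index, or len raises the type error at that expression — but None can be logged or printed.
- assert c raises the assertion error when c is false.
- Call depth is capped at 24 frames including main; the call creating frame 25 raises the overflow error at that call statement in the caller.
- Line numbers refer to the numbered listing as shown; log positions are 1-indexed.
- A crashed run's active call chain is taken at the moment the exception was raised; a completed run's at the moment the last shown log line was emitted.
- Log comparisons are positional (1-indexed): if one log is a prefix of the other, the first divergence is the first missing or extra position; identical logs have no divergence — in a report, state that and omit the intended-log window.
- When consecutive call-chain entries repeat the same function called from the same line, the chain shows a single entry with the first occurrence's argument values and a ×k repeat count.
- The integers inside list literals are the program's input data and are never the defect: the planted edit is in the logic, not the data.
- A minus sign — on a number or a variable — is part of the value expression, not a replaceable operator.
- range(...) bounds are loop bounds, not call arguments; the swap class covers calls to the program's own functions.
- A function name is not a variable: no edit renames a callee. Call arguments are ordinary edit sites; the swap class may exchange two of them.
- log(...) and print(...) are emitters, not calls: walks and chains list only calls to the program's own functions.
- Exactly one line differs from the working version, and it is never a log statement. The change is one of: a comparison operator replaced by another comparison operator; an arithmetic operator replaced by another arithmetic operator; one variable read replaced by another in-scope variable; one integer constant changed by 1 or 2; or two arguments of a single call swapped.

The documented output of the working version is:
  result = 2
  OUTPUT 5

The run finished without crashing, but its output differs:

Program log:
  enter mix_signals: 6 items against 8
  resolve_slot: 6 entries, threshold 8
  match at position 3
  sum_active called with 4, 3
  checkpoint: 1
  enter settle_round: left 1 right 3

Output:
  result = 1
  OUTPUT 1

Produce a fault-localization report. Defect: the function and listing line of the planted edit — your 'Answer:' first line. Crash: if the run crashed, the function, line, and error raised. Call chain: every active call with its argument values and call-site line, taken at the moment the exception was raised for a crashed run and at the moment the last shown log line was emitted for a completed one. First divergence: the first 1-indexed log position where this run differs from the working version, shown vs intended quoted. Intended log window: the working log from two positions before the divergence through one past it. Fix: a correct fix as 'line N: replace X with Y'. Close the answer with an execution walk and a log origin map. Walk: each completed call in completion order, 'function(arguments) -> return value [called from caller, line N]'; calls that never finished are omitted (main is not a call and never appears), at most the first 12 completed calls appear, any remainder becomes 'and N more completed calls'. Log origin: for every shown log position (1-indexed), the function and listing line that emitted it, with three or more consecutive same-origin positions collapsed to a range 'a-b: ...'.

Answer: the defect is in probe_limits at line 11.
Core observation: Log line 4 is where behavior first shows: 'sum_active called with 4, 3' appears instead of 'sum_active called with 16, 3'.
Call chain: main -> settle_round(1, 3) (called at line 36).
First divergence: position 4; shown 'sum_active called with 4, 3' vs intended 'sum_active called with 16, 3'.
Intended log window:
  2: resolve_slot: 6 entries, threshold 8
  3: match at position 3
  4: sum_active called with 16, 3
  5: checkpoint: 5
Execution walk:
  resolve_slot([2, 11, 4, 8, 3, 10], 8) -> 3  [called from probe_limits, line 8]
  probe_limits([2, 11, 4, 8, 3, 10], 8) -> 4  [called from mix_signals, line 21]
  sum_active(4, 3) -> 1  [called from mix_signals, line 23]
  mix_signals([2, 11, 4, 8, 3, 10], 8) -> 1  [called from main, line 34]
  settle_round(1, 3) -> 1  [called from main, line 36]
Origin of each log line:
  1 — mix_signals, line 20
  2 — resolve_slot, line 2
  3 — probe_limits, line 9
  4 — sum_active, line 14
  5 — main, line 35
  6 — settle_round, line 26
A correct fix: line 11: replace `//` with `*`.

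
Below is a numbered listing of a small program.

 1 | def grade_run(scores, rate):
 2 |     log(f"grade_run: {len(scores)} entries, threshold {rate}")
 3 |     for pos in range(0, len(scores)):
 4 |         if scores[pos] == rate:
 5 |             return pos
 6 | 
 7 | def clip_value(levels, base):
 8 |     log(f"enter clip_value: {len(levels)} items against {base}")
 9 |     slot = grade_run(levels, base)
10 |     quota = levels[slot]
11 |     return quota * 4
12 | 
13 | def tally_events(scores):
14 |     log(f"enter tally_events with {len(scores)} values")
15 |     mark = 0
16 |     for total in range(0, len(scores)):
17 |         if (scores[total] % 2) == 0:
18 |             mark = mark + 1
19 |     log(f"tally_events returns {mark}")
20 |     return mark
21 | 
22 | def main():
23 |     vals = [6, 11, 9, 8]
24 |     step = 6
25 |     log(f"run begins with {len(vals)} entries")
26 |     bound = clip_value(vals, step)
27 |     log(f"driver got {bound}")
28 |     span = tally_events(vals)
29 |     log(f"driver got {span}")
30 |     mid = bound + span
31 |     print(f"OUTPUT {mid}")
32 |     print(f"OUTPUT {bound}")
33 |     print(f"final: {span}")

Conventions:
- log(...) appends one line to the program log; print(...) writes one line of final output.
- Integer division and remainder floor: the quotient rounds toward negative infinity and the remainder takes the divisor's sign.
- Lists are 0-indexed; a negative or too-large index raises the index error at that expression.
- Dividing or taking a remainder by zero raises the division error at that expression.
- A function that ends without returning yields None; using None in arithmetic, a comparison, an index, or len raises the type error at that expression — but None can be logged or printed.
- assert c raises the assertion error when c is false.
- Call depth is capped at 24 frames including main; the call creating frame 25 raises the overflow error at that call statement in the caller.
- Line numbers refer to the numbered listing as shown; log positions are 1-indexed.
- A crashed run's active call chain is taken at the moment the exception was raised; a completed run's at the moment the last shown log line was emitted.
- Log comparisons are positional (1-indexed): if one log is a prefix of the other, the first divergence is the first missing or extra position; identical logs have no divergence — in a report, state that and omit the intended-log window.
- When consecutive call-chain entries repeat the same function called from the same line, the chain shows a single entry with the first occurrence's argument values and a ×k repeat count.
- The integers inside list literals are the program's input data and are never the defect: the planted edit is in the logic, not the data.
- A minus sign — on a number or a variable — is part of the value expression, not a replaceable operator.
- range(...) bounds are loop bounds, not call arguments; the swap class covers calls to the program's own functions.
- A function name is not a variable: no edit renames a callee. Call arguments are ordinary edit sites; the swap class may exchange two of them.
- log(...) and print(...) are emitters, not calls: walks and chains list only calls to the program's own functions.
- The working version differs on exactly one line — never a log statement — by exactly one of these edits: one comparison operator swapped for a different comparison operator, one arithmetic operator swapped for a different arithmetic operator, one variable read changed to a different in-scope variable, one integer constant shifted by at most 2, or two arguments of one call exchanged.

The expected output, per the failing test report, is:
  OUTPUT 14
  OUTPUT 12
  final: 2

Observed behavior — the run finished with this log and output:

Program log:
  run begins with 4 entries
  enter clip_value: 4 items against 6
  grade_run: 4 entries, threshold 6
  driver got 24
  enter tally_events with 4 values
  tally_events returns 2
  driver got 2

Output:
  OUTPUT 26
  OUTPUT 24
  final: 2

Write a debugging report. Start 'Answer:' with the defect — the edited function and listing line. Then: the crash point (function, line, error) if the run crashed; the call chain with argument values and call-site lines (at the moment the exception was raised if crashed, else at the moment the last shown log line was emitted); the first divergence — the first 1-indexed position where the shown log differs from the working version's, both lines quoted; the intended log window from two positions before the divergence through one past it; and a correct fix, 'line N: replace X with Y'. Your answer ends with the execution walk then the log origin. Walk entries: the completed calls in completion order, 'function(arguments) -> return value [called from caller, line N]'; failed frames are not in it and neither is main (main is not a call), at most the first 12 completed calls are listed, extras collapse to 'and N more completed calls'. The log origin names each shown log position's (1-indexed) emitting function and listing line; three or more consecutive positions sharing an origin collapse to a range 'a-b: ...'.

Answer: the defect is in clip_value at line 11.
The tell: Everything matches until log position 4, which reads 'driver got 24' in place of 'driver got 12'.
Call chain: main.
First divergence: position 4; shown 'driver got 24' vs intended 'driver got 12'.
Intended log window:
  2: enter clip_value: 4 items against 6
  3: grade_run: 4 entries, threshold 6
  4: driver got 12
  5: enter tally_events with 4 values
Execution walk:
  grade_run([6, 11, 9, 8], 6) -> 0  [called from clip_value, line 9]
  clip_value([6, 11, 9, 8], 6) -> 24  [called from main, line 26]
  tally_events([6, 11, 9, 8]) -> 2  [called from main, line 28]
Log line origins:
  1: logged in main at line 25
  2: logged in clip_value at line 8
  3: logged in grade_run at line 2
  4: logged in main at line 27
  5: logged in tally_events at line 14
  6: logged in tally_events at line 19
  7: logged in main at line 29
A correct fix: line 11: replace `4` with `2`.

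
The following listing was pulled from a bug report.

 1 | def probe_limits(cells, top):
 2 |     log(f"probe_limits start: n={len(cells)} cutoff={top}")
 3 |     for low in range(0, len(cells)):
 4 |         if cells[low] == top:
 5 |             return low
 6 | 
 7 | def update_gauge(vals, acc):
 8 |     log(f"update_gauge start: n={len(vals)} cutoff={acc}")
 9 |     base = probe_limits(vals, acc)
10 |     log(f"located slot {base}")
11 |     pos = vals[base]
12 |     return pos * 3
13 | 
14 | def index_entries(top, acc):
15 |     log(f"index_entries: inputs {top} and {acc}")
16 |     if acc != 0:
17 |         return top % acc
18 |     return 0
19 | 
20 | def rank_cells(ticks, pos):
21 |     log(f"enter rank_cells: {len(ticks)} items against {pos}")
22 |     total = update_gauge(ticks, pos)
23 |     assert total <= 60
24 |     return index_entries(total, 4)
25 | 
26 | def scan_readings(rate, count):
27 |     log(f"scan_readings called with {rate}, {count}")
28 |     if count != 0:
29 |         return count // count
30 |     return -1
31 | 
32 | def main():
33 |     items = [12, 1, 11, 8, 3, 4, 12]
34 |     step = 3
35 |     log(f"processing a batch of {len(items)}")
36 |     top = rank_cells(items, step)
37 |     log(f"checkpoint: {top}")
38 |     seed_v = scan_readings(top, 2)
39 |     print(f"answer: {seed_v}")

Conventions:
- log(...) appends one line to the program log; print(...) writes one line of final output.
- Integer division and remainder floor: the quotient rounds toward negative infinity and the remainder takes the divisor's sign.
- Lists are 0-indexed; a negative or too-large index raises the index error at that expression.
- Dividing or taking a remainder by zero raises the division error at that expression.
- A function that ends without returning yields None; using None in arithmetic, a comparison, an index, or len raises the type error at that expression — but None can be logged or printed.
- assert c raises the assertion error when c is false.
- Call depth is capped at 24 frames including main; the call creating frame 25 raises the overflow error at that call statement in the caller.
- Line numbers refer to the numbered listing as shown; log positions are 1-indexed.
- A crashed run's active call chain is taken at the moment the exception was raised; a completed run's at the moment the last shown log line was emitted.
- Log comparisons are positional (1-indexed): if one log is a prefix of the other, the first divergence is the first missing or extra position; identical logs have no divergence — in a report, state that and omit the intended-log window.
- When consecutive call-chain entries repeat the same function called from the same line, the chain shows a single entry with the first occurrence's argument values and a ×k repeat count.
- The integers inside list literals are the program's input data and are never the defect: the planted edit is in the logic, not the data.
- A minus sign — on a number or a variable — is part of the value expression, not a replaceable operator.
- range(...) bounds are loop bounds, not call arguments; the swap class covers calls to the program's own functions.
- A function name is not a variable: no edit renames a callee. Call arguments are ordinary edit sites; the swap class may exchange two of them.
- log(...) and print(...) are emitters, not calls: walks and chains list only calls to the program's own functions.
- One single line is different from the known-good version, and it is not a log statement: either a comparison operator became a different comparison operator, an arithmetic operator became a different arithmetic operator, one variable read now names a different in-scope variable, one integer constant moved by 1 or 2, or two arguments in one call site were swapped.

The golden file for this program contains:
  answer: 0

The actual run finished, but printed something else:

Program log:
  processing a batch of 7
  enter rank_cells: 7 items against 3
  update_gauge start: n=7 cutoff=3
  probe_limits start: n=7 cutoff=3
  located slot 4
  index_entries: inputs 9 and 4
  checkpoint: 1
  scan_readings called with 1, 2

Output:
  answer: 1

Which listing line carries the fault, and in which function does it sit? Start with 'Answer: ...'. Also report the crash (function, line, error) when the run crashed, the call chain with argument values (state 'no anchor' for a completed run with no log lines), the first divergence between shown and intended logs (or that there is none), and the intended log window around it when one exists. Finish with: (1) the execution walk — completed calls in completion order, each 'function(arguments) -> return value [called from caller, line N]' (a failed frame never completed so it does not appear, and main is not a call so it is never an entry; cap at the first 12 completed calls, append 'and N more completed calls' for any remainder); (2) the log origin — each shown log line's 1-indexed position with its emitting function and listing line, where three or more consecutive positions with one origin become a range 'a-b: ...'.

Answer: the defect is in scan_readings at line 29.
Key observation: Log streams are identical — the defect surfaces only in the printed output.
Call chain: main -> scan_readings(1, 2) (called at line 38).
First divergence: none (the log streams are identical).
Execution walk:
  probe_limits([12, 1, 11, 8, 3, 4, 12], 3) -> 4  [called from update_gauge, line 9]
  update_gauge([12, 1, 11, 8, 3, 4, 12], 3) -> 9  [called from rank_cells, line 22]
  index_entries(9, 4) -> 1  [called from rank_cells, line 24]
  rank_cells([12, 1, 11, 8, 3, 4, 12], 3) -> 1  [called from main, line 36]
  scan_readings(1, 2) -> 1  [called from main, line 38]
Origin of each log line:
  1: emitted by main (line 35)
  2: emitted by rank_cells (line 21)
  3: emitted by update_gauge (line 8)
  4: emitted by probe_limits (line 2)
  5: emitted by update_gauge (line 10)
  6: emitted by index_entries (line 15)
  7: emitted by main (line 37)
  8: emitted by scan_readings (line 27)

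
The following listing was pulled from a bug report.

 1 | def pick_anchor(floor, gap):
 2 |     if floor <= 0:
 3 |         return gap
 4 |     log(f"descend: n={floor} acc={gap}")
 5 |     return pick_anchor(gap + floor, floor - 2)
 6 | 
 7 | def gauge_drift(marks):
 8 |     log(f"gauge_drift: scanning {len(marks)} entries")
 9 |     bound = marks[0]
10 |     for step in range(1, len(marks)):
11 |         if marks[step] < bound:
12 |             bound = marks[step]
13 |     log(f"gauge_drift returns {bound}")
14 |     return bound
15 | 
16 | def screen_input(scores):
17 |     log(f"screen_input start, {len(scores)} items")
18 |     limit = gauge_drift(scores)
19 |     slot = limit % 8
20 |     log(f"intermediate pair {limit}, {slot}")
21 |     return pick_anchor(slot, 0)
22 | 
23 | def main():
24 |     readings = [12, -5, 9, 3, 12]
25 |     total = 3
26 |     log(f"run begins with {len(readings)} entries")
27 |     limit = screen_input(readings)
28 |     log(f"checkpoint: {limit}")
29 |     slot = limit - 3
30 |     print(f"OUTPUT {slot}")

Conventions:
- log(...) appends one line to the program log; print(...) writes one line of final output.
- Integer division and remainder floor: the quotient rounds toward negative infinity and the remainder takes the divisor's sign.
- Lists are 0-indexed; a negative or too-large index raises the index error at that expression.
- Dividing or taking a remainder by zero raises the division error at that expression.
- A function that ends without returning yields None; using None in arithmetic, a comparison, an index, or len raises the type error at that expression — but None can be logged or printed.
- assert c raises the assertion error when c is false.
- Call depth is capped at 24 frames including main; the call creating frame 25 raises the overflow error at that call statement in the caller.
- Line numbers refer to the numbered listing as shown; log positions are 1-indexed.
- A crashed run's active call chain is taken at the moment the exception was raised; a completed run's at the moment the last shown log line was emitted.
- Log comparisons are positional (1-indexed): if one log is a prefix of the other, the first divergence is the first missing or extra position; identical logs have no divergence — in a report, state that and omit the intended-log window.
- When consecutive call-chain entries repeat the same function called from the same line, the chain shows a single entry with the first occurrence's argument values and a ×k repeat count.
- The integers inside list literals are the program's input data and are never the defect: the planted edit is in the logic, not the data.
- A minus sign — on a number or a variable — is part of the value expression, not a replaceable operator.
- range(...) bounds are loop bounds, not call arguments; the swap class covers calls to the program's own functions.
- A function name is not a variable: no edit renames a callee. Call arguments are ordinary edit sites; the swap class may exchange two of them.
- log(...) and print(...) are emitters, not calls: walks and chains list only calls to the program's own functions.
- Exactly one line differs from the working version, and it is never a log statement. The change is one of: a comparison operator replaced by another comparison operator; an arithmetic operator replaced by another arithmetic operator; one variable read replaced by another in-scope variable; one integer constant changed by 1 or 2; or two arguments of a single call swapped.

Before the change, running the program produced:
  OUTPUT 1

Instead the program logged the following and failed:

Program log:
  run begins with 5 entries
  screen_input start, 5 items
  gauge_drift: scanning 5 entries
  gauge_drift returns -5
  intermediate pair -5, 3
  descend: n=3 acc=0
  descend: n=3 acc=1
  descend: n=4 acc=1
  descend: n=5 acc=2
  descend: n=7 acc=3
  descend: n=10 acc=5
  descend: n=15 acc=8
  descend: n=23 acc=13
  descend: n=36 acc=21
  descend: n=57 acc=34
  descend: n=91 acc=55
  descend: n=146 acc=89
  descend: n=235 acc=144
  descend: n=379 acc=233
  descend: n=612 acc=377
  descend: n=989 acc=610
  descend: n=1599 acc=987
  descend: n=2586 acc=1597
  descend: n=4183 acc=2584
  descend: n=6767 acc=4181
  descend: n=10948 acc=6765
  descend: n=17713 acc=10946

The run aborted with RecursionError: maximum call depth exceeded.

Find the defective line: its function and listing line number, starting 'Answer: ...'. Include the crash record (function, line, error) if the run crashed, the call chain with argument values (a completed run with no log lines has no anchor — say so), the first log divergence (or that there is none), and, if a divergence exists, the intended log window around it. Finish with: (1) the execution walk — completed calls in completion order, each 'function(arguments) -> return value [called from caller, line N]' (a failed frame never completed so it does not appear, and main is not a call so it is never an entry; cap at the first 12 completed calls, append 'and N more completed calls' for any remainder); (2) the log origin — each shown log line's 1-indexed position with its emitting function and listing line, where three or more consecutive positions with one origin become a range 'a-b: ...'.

Answer: the defect is in pick_anchor at line 5.
Core observation: At log position 7 the runs split — shown 'descend: n=3 acc=1', but the working version logs 'descend: n=1 acc=3'.
Crash: pick_anchor, line 5, RecursionError.
Call chain: main -> screen_input([12, -5, 9, 3, 12]) (called at line 27) -> pick_anchor(3, 0) (called at line 21) -> pick_anchor(3, 1) (called at line 5) ×21.
First divergence: position 7 — shown 'descend: n=3 acc=1', intended 'descend: n=1 acc=3'.
Intended log window:
  5: intermediate pair -5, 3
  6: descend: n=3 acc=0
  7: descend: n=1 acc=3
  8: checkpoint: 4
Execution walk:
  gauge_drift([12, -5, 9, 3, 12]) -> -5  [called from screen_input, line 18]
Log origin:
  1: from main, line 26
  2: from screen_input, line 17
  3: from gauge_drift, line 8
  4: from gauge_drift, line 13
  5: from screen_input, line 20
  6-27: from pick_anchor, line 4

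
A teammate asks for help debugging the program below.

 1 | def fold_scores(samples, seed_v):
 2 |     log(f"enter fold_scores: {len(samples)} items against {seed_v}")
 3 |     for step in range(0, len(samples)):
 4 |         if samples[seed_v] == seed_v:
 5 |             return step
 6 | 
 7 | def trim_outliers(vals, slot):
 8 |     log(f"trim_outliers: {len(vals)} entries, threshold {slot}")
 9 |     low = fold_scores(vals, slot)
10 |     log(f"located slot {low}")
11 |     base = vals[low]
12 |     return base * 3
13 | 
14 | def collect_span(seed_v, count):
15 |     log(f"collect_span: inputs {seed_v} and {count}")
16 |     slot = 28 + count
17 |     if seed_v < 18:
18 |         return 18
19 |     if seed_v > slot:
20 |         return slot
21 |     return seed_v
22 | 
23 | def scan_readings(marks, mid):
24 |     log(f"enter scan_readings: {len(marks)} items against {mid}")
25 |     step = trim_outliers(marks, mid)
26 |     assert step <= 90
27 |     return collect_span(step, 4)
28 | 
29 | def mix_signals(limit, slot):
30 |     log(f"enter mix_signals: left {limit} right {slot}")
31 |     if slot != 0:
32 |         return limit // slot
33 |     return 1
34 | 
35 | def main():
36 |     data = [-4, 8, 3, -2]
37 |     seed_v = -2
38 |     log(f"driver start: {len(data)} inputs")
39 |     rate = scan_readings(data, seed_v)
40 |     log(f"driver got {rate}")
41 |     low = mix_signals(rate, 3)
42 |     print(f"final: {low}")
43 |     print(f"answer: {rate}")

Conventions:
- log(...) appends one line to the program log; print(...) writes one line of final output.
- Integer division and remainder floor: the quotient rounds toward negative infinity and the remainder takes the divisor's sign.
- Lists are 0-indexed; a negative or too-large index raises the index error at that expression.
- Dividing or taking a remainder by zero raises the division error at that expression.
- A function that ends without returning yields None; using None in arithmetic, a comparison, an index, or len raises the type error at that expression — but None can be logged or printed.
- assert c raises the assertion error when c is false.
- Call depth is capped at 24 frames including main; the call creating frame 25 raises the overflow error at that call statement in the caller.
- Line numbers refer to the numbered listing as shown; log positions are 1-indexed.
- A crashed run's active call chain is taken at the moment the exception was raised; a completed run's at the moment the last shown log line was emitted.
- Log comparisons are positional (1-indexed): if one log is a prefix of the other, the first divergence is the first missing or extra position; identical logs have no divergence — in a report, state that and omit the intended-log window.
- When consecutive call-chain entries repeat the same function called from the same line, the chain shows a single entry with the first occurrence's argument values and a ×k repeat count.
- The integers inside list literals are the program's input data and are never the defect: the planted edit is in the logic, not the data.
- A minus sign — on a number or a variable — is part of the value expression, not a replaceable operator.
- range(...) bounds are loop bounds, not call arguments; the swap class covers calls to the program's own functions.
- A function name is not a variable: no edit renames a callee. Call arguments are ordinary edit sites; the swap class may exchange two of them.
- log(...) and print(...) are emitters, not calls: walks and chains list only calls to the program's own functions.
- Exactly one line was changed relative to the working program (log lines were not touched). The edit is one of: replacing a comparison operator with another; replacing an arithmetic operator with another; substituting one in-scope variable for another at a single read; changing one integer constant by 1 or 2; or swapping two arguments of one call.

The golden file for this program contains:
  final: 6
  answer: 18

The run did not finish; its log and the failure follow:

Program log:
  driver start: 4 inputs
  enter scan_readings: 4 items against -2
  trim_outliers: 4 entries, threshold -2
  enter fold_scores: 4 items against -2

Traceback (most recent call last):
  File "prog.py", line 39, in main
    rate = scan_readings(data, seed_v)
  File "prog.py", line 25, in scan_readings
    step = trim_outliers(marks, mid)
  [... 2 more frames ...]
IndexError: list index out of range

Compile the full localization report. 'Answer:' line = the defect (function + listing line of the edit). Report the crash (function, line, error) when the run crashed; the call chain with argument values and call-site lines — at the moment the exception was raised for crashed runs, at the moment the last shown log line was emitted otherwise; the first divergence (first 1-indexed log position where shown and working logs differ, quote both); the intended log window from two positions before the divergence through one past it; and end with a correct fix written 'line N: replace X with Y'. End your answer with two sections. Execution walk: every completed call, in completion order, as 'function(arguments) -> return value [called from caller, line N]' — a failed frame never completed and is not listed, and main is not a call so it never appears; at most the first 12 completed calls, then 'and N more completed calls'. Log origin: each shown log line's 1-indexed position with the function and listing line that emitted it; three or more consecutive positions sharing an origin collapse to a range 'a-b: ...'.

Answer: the defect is in fold_scores at line 4.
The tell: The faulty run's log stops after 4 lines; the working version's next line would be 'located slot 3'.
Crash: fold_scores, line 4, IndexError.
Call chain: main -> scan_readings([-4, 8, 3, -2], -2) (called at line 39) -> trim_outliers([-4, 8, 3, -2], -2) (called at line 25) -> fold_scores([-4, 8, 3, -2], -2) (called at line 9).
First divergence: position 5 (shown log ended at 4 lines; the working version continues: 'located slot 3').
Intended log window:
  3: trim_outliers: 4 entries, threshold -2
  4: enter fold_scores: 4 items against -2
  5: located slot 3
  6: collect_span: inputs -6 and 4
Execution walk:
  (no call completed)
Origin of each log line:
  1: from main, line 38
  2: from scan_readings, line 24
  3: from trim_outliers, line 8
  4: from fold_scores, line 2
A correct fix: line 4: replace `samples[seed_v]` with `samples[step]`.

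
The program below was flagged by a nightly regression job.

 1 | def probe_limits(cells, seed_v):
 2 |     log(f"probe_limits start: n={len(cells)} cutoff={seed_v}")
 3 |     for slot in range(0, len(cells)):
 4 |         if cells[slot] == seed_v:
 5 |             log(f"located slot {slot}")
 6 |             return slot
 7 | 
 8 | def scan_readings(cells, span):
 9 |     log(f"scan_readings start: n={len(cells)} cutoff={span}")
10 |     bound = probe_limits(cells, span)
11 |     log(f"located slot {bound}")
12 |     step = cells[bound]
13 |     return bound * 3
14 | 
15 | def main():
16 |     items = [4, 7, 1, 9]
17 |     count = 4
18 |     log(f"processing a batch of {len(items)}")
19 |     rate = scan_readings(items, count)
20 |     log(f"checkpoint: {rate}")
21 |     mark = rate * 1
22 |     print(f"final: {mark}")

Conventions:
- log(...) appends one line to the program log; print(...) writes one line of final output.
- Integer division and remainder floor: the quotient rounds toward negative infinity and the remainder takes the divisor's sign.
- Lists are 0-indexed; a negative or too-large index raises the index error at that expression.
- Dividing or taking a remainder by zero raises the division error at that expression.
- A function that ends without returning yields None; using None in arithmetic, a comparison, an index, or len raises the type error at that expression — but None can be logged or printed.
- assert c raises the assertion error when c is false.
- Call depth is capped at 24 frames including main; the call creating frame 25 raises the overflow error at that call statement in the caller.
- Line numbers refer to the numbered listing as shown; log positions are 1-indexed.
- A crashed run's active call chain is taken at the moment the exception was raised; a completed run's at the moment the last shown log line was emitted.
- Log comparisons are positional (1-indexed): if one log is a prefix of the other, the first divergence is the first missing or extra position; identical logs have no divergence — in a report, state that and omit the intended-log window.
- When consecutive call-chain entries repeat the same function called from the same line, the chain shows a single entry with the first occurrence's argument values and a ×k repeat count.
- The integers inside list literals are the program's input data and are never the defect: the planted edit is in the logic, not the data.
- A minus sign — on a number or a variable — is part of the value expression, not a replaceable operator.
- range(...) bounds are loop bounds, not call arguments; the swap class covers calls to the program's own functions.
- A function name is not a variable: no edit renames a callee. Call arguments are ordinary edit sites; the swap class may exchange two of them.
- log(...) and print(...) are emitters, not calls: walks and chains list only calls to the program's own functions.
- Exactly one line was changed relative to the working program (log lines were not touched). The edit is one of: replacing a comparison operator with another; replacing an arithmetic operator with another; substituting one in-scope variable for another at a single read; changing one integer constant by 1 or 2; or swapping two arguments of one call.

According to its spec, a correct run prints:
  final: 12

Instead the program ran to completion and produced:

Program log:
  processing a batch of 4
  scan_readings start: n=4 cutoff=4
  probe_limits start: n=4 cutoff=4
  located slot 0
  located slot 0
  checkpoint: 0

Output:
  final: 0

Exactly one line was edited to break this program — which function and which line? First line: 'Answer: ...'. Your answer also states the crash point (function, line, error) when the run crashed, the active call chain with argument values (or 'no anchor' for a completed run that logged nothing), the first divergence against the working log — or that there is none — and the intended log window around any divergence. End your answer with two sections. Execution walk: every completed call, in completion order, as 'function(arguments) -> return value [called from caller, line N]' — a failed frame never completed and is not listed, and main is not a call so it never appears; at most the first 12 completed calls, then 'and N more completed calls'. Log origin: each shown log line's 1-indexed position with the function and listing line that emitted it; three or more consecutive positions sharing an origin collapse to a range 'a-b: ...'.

Answer: the defect is in scan_readings at line 13.
Key observation: Log line 6 is where behavior first shows: 'checkpoint: 0' appears instead of 'checkpoint: 12'.
Call chain: main.
First divergence: position 6 — shown 'checkpoint: 0', intended 'checkpoint: 12'.
Intended log window:
  4: located slot 0
  5: located slot 0
  6: checkpoint: 12
Execution walk:
  probe_limits([4, 7, 1, 9], 4) -> 0  [called from scan_readings, line 10]
  scan_readings([4, 7, 1, 9], 4) -> 0  [called from main, line 19]
Log line origins:
  1: from main, line 18
  2: from scan_readings, line 9
  3: from probe_limits, line 2
  4: from probe_limits, line 5
  5: from scan_readings, line 11
  6: from main, line 20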